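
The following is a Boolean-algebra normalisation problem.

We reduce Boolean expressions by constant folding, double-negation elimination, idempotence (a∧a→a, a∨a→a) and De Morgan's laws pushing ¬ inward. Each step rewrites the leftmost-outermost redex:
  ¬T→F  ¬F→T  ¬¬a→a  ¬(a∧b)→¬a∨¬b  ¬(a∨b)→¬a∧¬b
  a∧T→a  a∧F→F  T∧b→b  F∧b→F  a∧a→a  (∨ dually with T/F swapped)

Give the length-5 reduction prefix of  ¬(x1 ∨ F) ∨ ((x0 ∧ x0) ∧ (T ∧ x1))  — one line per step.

Answer: after 5 steps: ¬x1 ∨ (x0 ∧ x1)

Derivation:
  start: ¬(x1 ∨ F) ∨ ((x0 ∧ x0) ∧ (T ∧ x1))
  [1] (¬x1 ∧ ¬F) ∨ ((x0 ∧ x0) ∧ (T ∧ x1))
  [2] (¬x1 ∧ T) ∨ ((x0 ∧ x0) ∧ (T ∧ x1))
  [3] ¬x1 ∨ ((x0 ∧ x0) ∧ (T ∧ x1))
  [4] ¬x1 ∨ (x0 ∧ (T ∧ x1))
  [5] ¬x1 ∨ (x0 ∧ x1)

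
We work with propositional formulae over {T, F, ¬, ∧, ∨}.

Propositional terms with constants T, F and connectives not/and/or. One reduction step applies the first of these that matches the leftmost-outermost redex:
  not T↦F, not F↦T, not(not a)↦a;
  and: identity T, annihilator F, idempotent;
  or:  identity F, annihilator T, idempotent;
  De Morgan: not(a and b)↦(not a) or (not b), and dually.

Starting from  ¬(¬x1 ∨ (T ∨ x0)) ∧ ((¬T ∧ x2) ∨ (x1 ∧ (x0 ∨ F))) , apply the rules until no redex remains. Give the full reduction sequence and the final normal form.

Answer: normal form = F  (in 7 steps)

Working:
  start: ¬(¬x1 ∨ (T ∨ x0)) ∧ ((¬T ∧ x2) ∨ (x1 ∧ (x0 ∨ F)))
  →1  (¬¬x1 ∧ ¬(T ∨ x0)) ∧ ((¬T ∧ x2) ∨ (x1 ∧ (x0 ∨ F)))
  →2  (x1 ∧ ¬(T ∨ x0)) ∧ ((¬T ∧ x2) ∨ (x1 ∧ (x0 ∨ F)))
  →3  (x1 ∧ (¬T ∧ ¬x0)) ∧ ((¬T ∧ x2) ∨ (x1 ∧ (x0 ∨ F)))
  →4  (x1 ∧ (F ∧ ¬x0)) ∧ ((¬T ∧ x2) ∨ (x1 ∧ (x0 ∨ F)))
  →5  (x1 ∧ F) ∧ ((¬T ∧ x2) ∨ (x1 ∧ (x0 ∨ F)))
  →6  F ∧ ((¬T ∧ x2) ∨ (x1 ∧ (x0 ∨ F)))
  →7  F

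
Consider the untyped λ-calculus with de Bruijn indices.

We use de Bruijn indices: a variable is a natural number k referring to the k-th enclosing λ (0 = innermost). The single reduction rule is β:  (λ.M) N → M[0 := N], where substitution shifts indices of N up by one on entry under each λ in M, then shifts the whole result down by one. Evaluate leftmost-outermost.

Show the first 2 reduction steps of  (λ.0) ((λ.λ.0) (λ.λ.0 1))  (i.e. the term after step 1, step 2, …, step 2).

  start: (λ.0) ((λ.λ.0) (λ.λ.0 1))
  step 1: (λ.λ.0) (λ.λ.0 1)
  step 2: λ.0

Answer: after 2 steps: λ.0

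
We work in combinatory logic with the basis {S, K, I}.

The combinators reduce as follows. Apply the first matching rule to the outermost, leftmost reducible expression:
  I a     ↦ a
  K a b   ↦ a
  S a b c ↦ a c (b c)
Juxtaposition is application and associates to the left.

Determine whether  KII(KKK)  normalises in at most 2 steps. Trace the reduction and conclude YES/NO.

  start: KII(KKK)
  step 1: I(KKK)
  step 2: KKK

Answer: NO — after 2 steps the term is KKK, not yet normal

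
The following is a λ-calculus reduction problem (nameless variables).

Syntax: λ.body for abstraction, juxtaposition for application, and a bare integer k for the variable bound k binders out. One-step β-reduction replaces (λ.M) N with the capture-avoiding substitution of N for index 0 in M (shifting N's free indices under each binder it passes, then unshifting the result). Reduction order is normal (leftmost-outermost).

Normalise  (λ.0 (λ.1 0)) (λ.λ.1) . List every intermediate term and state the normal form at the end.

  start: (λ.0 (λ.1 0)) (λ.λ.1)
  →1  (λ.λ.1) (λ.(λ.λ.1) 0)
  →2  λ.λ.(λ.λ.1) 0
  →3  λ.λ.λ.1

Answer: normal form = λ.λ.λ.1  (in 3 steps)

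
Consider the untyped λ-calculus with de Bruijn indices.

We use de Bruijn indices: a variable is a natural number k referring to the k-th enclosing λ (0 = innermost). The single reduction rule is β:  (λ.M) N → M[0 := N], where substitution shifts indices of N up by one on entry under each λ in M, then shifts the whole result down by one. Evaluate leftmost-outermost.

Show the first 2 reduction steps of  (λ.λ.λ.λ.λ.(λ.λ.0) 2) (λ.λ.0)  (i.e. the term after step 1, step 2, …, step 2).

  start: (λ.λ.λ.λ.λ.(λ.λ.0) 2) (λ.λ.0)
  step 1: λ.λ.λ.λ.(λ.λ.0) 2
  step 2: λ.λ.λ.λ.λ.0

Answer: after 2 steps: λ.λ.λ.λ.λ.0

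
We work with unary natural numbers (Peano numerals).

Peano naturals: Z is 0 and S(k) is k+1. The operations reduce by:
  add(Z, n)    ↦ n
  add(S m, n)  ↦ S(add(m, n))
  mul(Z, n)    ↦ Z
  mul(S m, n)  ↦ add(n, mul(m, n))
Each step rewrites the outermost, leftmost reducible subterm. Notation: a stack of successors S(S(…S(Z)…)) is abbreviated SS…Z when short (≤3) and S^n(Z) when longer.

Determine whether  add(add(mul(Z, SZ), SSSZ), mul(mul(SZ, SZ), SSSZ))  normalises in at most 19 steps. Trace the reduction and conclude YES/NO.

Answer: YES — reaches normal form S^6(Z) in 16 ≤ 19 steps

Derivation:
  start: add(add(mul(Z, SZ), SSSZ), mul(mul(SZ, SZ), SSSZ))
  step 1: add(add(Z, SSSZ), mul(mul(SZ, SZ), SSSZ))
  step 2: add(SSSZ, mul(mul(SZ, SZ), SSSZ))
  step 3: S(add(SSZ, mul(mul(SZ, SZ), SSSZ)))
  step 4: S(S(add(SZ, mul(mul(SZ, SZ), SSSZ))))
  step 5: S(S(S(add(Z, mul(mul(SZ, SZ), SSSZ)))))
  step 6: S(S(S(mul(mul(SZ, SZ), SSSZ))))
  step 7: S(S(S(mul(add(SZ, mul(Z, SZ)), SSSZ))))
  step 8: S(S(S(mul(S(add(Z, mul(Z, SZ))), SSSZ))))
  step 9: S(S(S(add(SSSZ, mul(add(Z, mul(Z, SZ)), SSSZ)))))
  step 10: S(S(S(S(add(SSZ, mul(add(Z, mul(Z, SZ)), SSSZ))))))
  step 11: S(S(S(S(S(add(SZ, mul(add(Z, mul(Z, SZ)), SSSZ)))))))
  step 12: S(S(S(S(S(S(add(Z, mul(add(Z, mul(Z, SZ)), SSSZ))))))))
  step 13: S(S(S(S(S(S(mul(add(Z, mul(Z, SZ)), SSSZ)))))))
  step 14: S(S(S(S(S(S(mul(mul(Z, SZ), SSSZ)))))))
  step 15: S(S(S(S(S(S(mul(Z, SSSZ)))))))
  step 16: S^6(Z)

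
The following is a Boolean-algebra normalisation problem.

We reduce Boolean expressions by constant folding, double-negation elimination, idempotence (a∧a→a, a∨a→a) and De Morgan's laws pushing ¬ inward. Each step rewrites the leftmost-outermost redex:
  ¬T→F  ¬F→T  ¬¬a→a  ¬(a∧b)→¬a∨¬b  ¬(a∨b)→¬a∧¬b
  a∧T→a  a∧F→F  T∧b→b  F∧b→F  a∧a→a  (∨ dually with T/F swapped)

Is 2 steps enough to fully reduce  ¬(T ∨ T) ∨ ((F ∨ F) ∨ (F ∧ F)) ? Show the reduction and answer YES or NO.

  start: ¬(T ∨ T) ∨ ((F ∨ F) ∨ (F ∧ F))
  →1  (¬T ∧ ¬T) ∨ ((F ∨ F) ∨ (F ∧ F))
  →2  ¬T ∨ ((F ∨ F) ∨ (F ∧ F))

Answer: NO — after 2 steps the term is ¬T ∨ ((F ∨ F) ∨ (F ∧ F)), not yet normal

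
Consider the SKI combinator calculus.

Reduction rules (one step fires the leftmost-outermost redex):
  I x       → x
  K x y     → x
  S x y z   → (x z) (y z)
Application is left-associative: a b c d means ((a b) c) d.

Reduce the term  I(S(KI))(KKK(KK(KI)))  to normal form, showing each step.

Answer: normal form = S(KI)(KK)  (in 3 steps)

Reduction:
  start: I(S(KI))(KKK(KK(KI)))
  [1] S(KI)(KKK(KK(KI)))
  [2] S(KI)(K(KK(KI)))
  [3] S(KI)(KK)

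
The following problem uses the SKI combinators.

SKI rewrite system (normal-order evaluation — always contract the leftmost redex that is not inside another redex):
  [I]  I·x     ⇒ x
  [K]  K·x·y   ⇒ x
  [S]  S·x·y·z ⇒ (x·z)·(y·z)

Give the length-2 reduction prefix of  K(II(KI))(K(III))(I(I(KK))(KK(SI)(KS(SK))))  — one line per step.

Answer: after 2 steps: I(KI)(I(I(KK))(KK(SI)(KS(SK))))

Reduction:
  start: K(II(KI))(K(III))(I(I(KK))(KK(SI)(KS(SK))))
  [1] II(KI)(I(I(KK))(KK(SI)(KS(SK))))
  [2] I(KI)(I(I(KK))(KK(SI)(KS(SK))))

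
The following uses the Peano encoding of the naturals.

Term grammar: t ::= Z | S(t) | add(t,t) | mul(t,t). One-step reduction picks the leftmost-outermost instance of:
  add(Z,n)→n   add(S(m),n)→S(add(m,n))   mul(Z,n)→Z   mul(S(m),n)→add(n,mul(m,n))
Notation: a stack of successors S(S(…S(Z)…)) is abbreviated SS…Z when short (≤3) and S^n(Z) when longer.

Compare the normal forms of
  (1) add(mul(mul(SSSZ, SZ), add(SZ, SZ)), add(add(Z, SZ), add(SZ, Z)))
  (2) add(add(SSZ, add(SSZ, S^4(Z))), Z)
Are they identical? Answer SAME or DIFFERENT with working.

Term A:
  start: add(mul(mul(SSSZ, SZ), add(SZ, SZ)), add(add(Z, SZ), add(SZ, Z)))
  step 1: add(mul(add(SZ, mul(SSZ, SZ)), add(SZ, SZ)), add(add(Z, SZ), add(SZ, Z)))
  step 2: add(mul(S(add(Z, mul(SSZ, SZ))), add(SZ, SZ)), add(add(Z, SZ), add(SZ, Z)))
  step 3: add(add(add(SZ, SZ), mul(add(Z, mul(SSZ, SZ)), add(SZ, SZ))), add(add(Z, SZ), add(SZ, Z)))
  step 4: add(add(S(add(Z, SZ)), mul(add(Z, mul(SSZ, SZ)), add(SZ, SZ))), add(add(Z, SZ), add(SZ, Z)))
  step 5: add(S(add(add(Z, SZ), mul(add(Z, mul(SSZ, SZ)), add(SZ, SZ)))), add(add(Z, SZ), add(SZ, Z)))
  step 6: S(add(add(add(Z, SZ), mul(add(Z, mul(SSZ, SZ)), add(SZ, SZ))), add(add(Z, SZ), add(SZ, Z))))
  step 7: S(add(add(SZ, mul(add(Z, mul(SSZ, SZ)), add(SZ, SZ))), add(add(Z, SZ), add(SZ, Z))))
  step 8: S(add(S(add(Z, mul(add(Z, mul(SSZ, SZ)), add(SZ, SZ)))), add(add(Z, SZ), add(SZ, Z))))
  step 9: S(S(add(add(Z, mul(add(Z, mul(SSZ, SZ)), add(SZ, SZ))), add(add(Z, SZ), add(SZ, Z)))))
  step 10: S(S(add(mul(add(Z, mul(SSZ, SZ)), add(SZ, SZ)), add(add(Z, SZ), add(SZ, Z)))))
  step 11: S(S(add(mul(mul(SSZ, SZ), add(SZ, SZ)), add(add(Z, SZ), add(SZ, Z)))))
  step 12: S(S(add(mul(add(SZ, mul(SZ, SZ)), add(SZ, SZ)), add(add(Z, SZ), add(SZ, Z)))))
  step 13: S(S(add(mul(S(add(Z, mul(SZ, SZ))), add(SZ, SZ)), add(add(Z, SZ), add(SZ, Z)))))
  step 14: S(S(add(add(add(SZ, SZ), mul(add(Z, mul(SZ, SZ)), add(SZ, SZ))), add(add(Z, SZ), add(SZ, Z)))))
  step 15: S(S(add(add(S(add(Z, SZ)), mul(add(Z, mul(SZ, SZ)), add(SZ, SZ))), add(add(Z, SZ), add(SZ, Z)))))
  step 16: S(S(add(S(add(add(Z, SZ), mul(add(Z, mul(SZ, SZ)), add(SZ, SZ)))), add(add(Z, SZ), add(SZ, Z)))))
  step 17: S(S(S(add(add(add(Z, SZ), mul(add(Z, mul(SZ, SZ)), add(SZ, SZ))), add(add(Z, SZ), add(SZ, Z))))))
  step 18: S(S(S(add(add(SZ, mul(add(Z, mul(SZ, SZ)), add(SZ, SZ))), add(add(Z, SZ), add(SZ, Z))))))
  step 19: S(S(S(add(S(add(Z, mul(add(Z, mul(SZ, SZ)), add(SZ, SZ)))), add(add(Z, SZ), add(SZ, Z))))))
  step 20: S(S(S(S(add(add(Z, mul(add(Z, mul(SZ, SZ)), add(SZ, SZ))), add(add(Z, SZ), add(SZ, Z)))))))
  step 21: S(S(S(S(add(mul(add(Z, mul(SZ, SZ)), add(SZ, SZ)), add(add(Z, SZ), add(SZ, Z)))))))
  step 22: S(S(S(S(add(mul(mul(SZ, SZ), add(SZ, SZ)), add(add(Z, SZ), add(SZ, Z)))))))
  step 23: S(S(S(S(add(mul(add(SZ, mul(Z, SZ)), add(SZ, SZ)), add(add(Z, SZ), add(SZ, Z)))))))
  step 24: S(S(S(S(add(mul(S(add(Z, mul(Z, SZ))), add(SZ, SZ)), add(add(Z, SZ), add(SZ, Z)))))))
  step 25: S(S(S(S(add(add(add(SZ, SZ), mul(add(Z, mul(Z, SZ)), add(SZ, SZ))), add(add(Z, SZ), add(SZ, Z)))))))
  step 26: S(S(S(S(add(add(S(add(Z, SZ)), mul(add(Z, mul(Z, SZ)), add(SZ, SZ))), add(add(Z, SZ), add(SZ, Z)))))))
  step 27: S(S(S(S(add(S(add(add(Z, SZ), mul(add(Z, mul(Z, SZ)), add(SZ, SZ)))), add(add(Z, SZ), add(SZ, Z)))))))
  step 28: S(S(S(S(S(add(add(add(Z, SZ), mul(add(Z, mul(Z, SZ)), add(SZ, SZ))), add(add(Z, SZ), add(SZ, Z))))))))
  step 29: S(S(S(S(S(add(add(SZ, mul(add(Z, mul(Z, SZ)), add(SZ, SZ))), add(add(Z, SZ), add(SZ, Z))))))))
  step 30: S(S(S(S(S(add(S(add(Z, mul(add(Z, mul(Z, SZ)), add(SZ, SZ)))), add(add(Z, SZ), add(SZ, Z))))))))
  step 31: S(S(S(S(S(S(add(add(Z, mul(add(Z, mul(Z, SZ)), add(SZ, SZ))), add(add(Z, SZ), add(SZ, Z)))))))))
  step 32: S(S(S(S(S(S(add(mul(add(Z, mul(Z, SZ)), add(SZ, SZ)), add(add(Z, SZ), add(SZ, Z)))))))))
  step 33: S(S(S(S(S(S(add(mul(mul(Z, SZ), add(SZ, SZ)), add(add(Z, SZ), add(SZ, Z)))))))))
  step 34: S(S(S(S(S(S(add(mul(Z, add(SZ, SZ)), add(add(Z, SZ), add(SZ, Z)))))))))
  step 35: S(S(S(S(S(S(add(Z, add(add(Z, SZ), add(SZ, Z)))))))))
  step 36: S(S(S(S(S(S(add(add(Z, SZ), add(SZ, Z))))))))
  step 37: S(S(S(S(S(S(add(SZ, add(SZ, Z))))))))
  step 38: S(S(S(S(S(S(S(add(Z, add(SZ, Z)))))))))
  step 39: S(S(S(S(S(S(S(add(SZ, Z))))))))
  step 40: S(S(S(S(S(S(S(S(add(Z, Z)))))))))
  step 41: S^8(Z)

Term B:
  start: add(add(SSZ, add(SSZ, S^4(Z))), Z)
  step 1: add(S(add(SZ, add(SSZ, S^4(Z)))), Z)
  step 2: S(add(add(SZ, add(SSZ, S^4(Z))), Z))
  step 3: S(add(S(add(Z, add(SSZ, S^4(Z)))), Z))
  step 4: S(S(add(add(Z, add(SSZ, S^4(Z))), Z)))
  step 5: S(S(add(add(SSZ, S^4(Z)), Z)))
  step 6: S(S(add(S(add(SZ, S^4(Z))), Z)))
  step 7: S(S(S(add(add(SZ, S^4(Z)), Z))))
  step 8: S(S(S(add(S(add(Z, S^4(Z))), Z))))
  step 9: S(S(S(S(add(add(Z, S^4(Z)), Z)))))
  step 10: S(S(S(S(add(S^4(Z), Z)))))
  step 11: S(S(S(S(S(add(SSSZ, Z))))))
  step 12: S(S(S(S(S(S(add(SSZ, Z)))))))
  step 13: S(S(S(S(S(S(S(add(SZ, Z))))))))
  step 14: S(S(S(S(S(S(S(S(add(Z, Z)))))))))
  step 15: S^8(Z)

Answer: SAME — A ⇓ S^8(Z), B ⇓ S^8(Z)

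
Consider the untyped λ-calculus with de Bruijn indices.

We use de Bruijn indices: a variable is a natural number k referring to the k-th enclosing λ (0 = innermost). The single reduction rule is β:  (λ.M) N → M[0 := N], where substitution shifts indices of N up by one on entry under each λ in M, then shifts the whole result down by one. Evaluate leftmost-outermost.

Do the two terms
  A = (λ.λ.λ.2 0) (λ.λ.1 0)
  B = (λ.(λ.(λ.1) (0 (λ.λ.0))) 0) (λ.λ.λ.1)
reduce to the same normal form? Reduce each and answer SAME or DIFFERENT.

Answer: DIFFERENT — A ⇓ λ.λ.λ.1 0, B ⇓ λ.λ.λ.1

Derivation:
Term A:
  start: (λ.λ.λ.2 0) (λ.λ.1 0)
  →1  λ.λ.(λ.λ.1 0) 0
  →2  λ.λ.λ.1 0

Term B:
  start: (λ.(λ.(λ.1) (0 (λ.λ.0))) 0) (λ.λ.λ.1)
  →1  (λ.(λ.1) (0 (λ.λ.0))) (λ.λ.λ.1)
  →2  (λ.λ.λ.λ.1) ((λ.λ.λ.1) (λ.λ.0))
  →3  λ.λ.λ.1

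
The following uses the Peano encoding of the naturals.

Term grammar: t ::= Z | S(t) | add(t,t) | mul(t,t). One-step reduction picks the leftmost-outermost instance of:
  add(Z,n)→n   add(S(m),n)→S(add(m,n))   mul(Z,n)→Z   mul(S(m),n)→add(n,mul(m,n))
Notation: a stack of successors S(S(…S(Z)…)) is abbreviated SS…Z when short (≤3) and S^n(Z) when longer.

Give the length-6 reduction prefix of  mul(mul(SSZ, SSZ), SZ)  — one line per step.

  start: mul(mul(SSZ, SSZ), SZ)
  step 1: mul(add(SSZ, mul(SZ, SSZ)), SZ)
  step 2: mul(S(add(SZ, mul(SZ, SSZ))), SZ)
  step 3: add(SZ, mul(add(SZ, mul(SZ, SSZ)), SZ))
  step 4: S(add(Z, mul(add(SZ, mul(SZ, SSZ)), SZ)))
  step 5: S(mul(add(SZ, mul(SZ, SSZ)), SZ))
  step 6: S(mul(S(add(Z, mul(SZ, SSZ))), SZ))

Answer: after 6 steps: S(mul(S(add(Z, mul(SZ, SSZ))), SZ))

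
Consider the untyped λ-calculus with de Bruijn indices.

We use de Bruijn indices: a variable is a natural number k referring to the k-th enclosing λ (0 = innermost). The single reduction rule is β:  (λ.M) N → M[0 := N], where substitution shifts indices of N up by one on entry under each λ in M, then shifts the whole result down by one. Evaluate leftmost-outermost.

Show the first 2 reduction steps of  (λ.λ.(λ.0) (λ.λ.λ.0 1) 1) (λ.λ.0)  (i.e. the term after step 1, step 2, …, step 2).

Answer: after 2 steps: λ.(λ.λ.λ.0 1) (λ.λ.0)

Derivation:
  start: (λ.λ.(λ.0) (λ.λ.λ.0 1) 1) (λ.λ.0)
  step 1: λ.(λ.0) (λ.λ.λ.0 1) (λ.λ.0)
  step 2: λ.(λ.λ.λ.0 1) (λ.λ.0)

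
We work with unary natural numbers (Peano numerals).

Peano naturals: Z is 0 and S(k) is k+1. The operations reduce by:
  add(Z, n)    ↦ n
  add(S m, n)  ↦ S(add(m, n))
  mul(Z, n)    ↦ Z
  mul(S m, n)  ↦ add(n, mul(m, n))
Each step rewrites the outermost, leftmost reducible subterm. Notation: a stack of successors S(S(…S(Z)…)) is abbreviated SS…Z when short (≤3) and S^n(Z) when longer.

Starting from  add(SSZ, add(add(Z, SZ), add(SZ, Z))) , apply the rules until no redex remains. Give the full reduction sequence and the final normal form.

  start: add(SSZ, add(add(Z, SZ), add(SZ, Z)))
  →1  S(add(SZ, add(add(Z, SZ), add(SZ, Z))))
  →2  S(S(add(Z, add(add(Z, SZ), add(SZ, Z)))))
  →3  S(S(add(add(Z, SZ), add(SZ, Z))))
  →4  S(S(add(SZ, add(SZ, Z))))
  →5  S(S(S(add(Z, add(SZ, Z)))))
  →6  S(S(S(add(SZ, Z))))
  →7  S(S(S(S(add(Z, Z)))))
  →8  S^4(Z)

Answer: normal form = S^4(Z)  (in 8 steps)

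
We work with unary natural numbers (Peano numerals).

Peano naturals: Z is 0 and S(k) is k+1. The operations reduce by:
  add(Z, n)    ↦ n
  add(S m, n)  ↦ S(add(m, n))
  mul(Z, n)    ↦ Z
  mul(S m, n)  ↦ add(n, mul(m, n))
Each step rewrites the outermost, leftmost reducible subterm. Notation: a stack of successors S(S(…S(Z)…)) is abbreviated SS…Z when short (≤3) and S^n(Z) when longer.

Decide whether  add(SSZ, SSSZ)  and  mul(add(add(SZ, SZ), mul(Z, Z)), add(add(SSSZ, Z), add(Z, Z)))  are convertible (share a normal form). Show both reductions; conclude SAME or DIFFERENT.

Term A:
  start: add(SSZ, SSSZ)
  [1] S(add(SZ, SSSZ))
  [2] S(S(add(Z, SSSZ)))
  [3] S^5(Z)

Term B:
  start: mul(add(add(SZ, SZ), mul(Z, Z)), add(add(SSSZ, Z), add(Z, Z)))
  [1] mul(add(S(add(Z, SZ)), mul(Z, Z)), add(add(SSSZ, Z), add(Z, Z)))
  [2] mul(S(add(add(Z, SZ), mul(Z, Z))), add(add(SSSZ, Z), add(Z, Z)))
  [3] add(add(add(SSSZ, Z), add(Z, Z)), mul(add(add(Z, SZ), mul(Z, Z)), add(add(SSSZ, Z), add(Z, Z))))
  [4] add(add(S(add(SSZ, Z)), add(Z, Z)), mul(add(add(Z, SZ), mul(Z, Z)), add(add(SSSZ, Z), add(Z, Z))))
  [5] add(S(add(add(SSZ, Z), add(Z, Z))), mul(add(add(Z, SZ), mul(Z, Z)), add(add(SSSZ, Z), add(Z, Z))))
  [6] S(add(add(add(SSZ, Z), add(Z, Z)), mul(add(add(Z, SZ), mul(Z, Z)), add(add(SSSZ, Z), add(Z, Z)))))
  [7] S(add(add(S(add(SZ, Z)), add(Z, Z)), mul(add(add(Z, SZ), mul(Z, Z)), add(add(SSSZ, Z), add(Z, Z)))))
  [8] S(add(S(add(add(SZ, Z), add(Z, Z))), mul(add(add(Z, SZ), mul(Z, Z)), add(add(SSSZ, Z), add(Z, Z)))))
  [9] S(S(add(add(add(SZ, Z), add(Z, Z)), mul(add(add(Z, SZ), mul(Z, Z)), add(add(SSSZ, Z), add(Z, Z))))))
  [10] S(S(add(add(S(add(Z, Z)), add(Z, Z)), mul(add(add(Z, SZ), mul(Z, Z)), add(add(SSSZ, Z), add(Z, Z))))))
  [11] S(S(add(S(add(add(Z, Z), add(Z, Z))), mul(add(add(Z, SZ), mul(Z, Z)), add(add(SSSZ, Z), add(Z, Z))))))
  [12] S(S(S(add(add(add(Z, Z), add(Z, Z)), mul(add(add(Z, SZ), mul(Z, Z)), add(add(SSSZ, Z), add(Z, Z)))))))
  [13] S(S(S(add(add(Z, add(Z, Z)), mul(add(add(Z, SZ), mul(Z, Z)), add(add(SSSZ, Z), add(Z, Z)))))))
  [14] S(S(S(add(add(Z, Z), mul(add(add(Z, SZ), mul(Z, Z)), add(add(SSSZ, Z), add(Z, Z)))))))
  [15] S(S(S(add(Z, mul(add(add(Z, SZ), mul(Z, Z)), add(add(SSSZ, Z), add(Z, Z)))))))
  [16] S(S(S(mul(add(add(Z, SZ), mul(Z, Z)), add(add(SSSZ, Z), add(Z, Z))))))
  [17] S(S(S(mul(add(SZ, mul(Z, Z)), add(add(SSSZ, Z), add(Z, Z))))))
  [18] S(S(S(mul(S(add(Z, mul(Z, Z))), add(add(SSSZ, Z), add(Z, Z))))))
  [19] S(S(S(add(add(add(SSSZ, Z), add(Z, Z)), mul(add(Z, mul(Z, Z)), add(add(SSSZ, Z), add(Z, Z)))))))
  [20] S(S(S(add(add(S(add(SSZ, Z)), add(Z, Z)), mul(add(Z, mul(Z, Z)), add(add(SSSZ, Z), add(Z, Z)))))))
  [21] S(S(S(add(S(add(add(SSZ, Z), add(Z, Z))), mul(add(Z, mul(Z, Z)), add(add(SSSZ, Z), add(Z, Z)))))))
  [22] S(S(S(S(add(add(add(SSZ, Z), add(Z, Z)), mul(add(Z, mul(Z, Z)), add(add(SSSZ, Z), add(Z, Z))))))))
  [23] S(S(S(S(add(add(S(add(SZ, Z)), add(Z, Z)), mul(add(Z, mul(Z, Z)), add(add(SSSZ, Z), add(Z, Z))))))))
  [24] S(S(S(S(add(S(add(add(SZ, Z), add(Z, Z))), mul(add(Z, mul(Z, Z)), add(add(SSSZ, Z), add(Z, Z))))))))
  [25] S(S(S(S(S(add(add(add(SZ, Z), add(Z, Z)), mul(add(Z, mul(Z, Z)), add(add(SSSZ, Z), add(Z, Z)))))))))
  [26] S(S(S(S(S(add(add(S(add(Z, Z)), add(Z, Z)), mul(add(Z, mul(Z, Z)), add(add(SSSZ, Z), add(Z, Z)))))))))
  [27] S(S(S(S(S(add(S(add(add(Z, Z), add(Z, Z))), mul(add(Z, mul(Z, Z)), add(add(SSSZ, Z), add(Z, Z)))))))))
  [28] S(S(S(S(S(S(add(add(add(Z, Z), add(Z, Z)), mul(add(Z, mul(Z, Z)), add(add(SSSZ, Z), add(Z, Z))))))))))
  [29] S(S(S(S(S(S(add(add(Z, add(Z, Z)), mul(add(Z, mul(Z, Z)), add(add(SSSZ, Z), add(Z, Z))))))))))
  [30] S(S(S(S(S(S(add(add(Z, Z), mul(add(Z, mul(Z, Z)), add(add(SSSZ, Z), add(Z, Z))))))))))
  [31] S(S(S(S(S(S(add(Z, mul(add(Z, mul(Z, Z)), add(add(SSSZ, Z), add(Z, Z))))))))))
  [32] S(S(S(S(S(S(mul(add(Z, mul(Z, Z)), add(add(SSSZ, Z), add(Z, Z)))))))))
  [33] S(S(S(S(S(S(mul(mul(Z, Z), add(add(SSSZ, Z), add(Z, Z)))))))))
  [34] S(S(S(S(S(S(mul(Z, add(add(SSSZ, Z), add(Z, Z)))))))))
  [35] S^6(Z)

Answer: DIFFERENT — A ⇓ S^5(Z), B ⇓ S^6(Z)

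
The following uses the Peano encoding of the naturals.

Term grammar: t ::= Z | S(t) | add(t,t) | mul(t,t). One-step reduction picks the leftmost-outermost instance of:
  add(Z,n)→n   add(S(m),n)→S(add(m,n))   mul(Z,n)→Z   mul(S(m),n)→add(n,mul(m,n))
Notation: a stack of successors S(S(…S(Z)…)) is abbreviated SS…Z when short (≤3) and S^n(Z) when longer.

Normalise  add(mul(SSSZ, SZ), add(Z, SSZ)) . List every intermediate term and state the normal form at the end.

Answer: normal form = S^5(Z)  (in 15 steps)

Derivation:
  start: add(mul(SSSZ, SZ), add(Z, SSZ))
  [1] add(add(SZ, mul(SSZ, SZ)), add(Z, SSZ))
  [2] add(S(add(Z, mul(SSZ, SZ))), add(Z, SSZ))
  [3] S(add(add(Z, mul(SSZ, SZ)), add(Z, SSZ)))
  [4] S(add(mul(SSZ, SZ), add(Z, SSZ)))
  [5] S(add(add(SZ, mul(SZ, SZ)), add(Z, SSZ)))
  [6] S(add(S(add(Z, mul(SZ, SZ))), add(Z, SSZ)))
  [7] S(S(add(add(Z, mul(SZ, SZ)), add(Z, SSZ))))
  [8] S(S(add(mul(SZ, SZ), add(Z, SSZ))))
  [9] S(S(add(add(SZ, mul(Z, SZ)), add(Z, SSZ))))
  [10] S(S(add(S(add(Z, mul(Z, SZ))), add(Z, SSZ))))
  [11] S(S(S(add(add(Z, mul(Z, SZ)), add(Z, SSZ)))))
  [12] S(S(S(add(mul(Z, SZ), add(Z, SSZ)))))
  [13] S(S(S(add(Z, add(Z, SSZ)))))
  [14] S(S(S(add(Z, SSZ))))
  [15] S^5(Z)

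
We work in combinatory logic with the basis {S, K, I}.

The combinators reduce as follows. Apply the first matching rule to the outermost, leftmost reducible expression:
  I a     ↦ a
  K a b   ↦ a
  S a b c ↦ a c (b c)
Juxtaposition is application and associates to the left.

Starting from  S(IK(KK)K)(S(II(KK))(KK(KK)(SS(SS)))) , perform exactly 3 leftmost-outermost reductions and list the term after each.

Answer: after 3 steps: S(KK)(S(I(KK))(KK(KK)(SS(SS))))

Derivation:
  start: S(IK(KK)K)(S(II(KK))(KK(KK)(SS(SS))))
  step 1: S(K(KK)K)(S(II(KK))(KK(KK)(SS(SS))))
  step 2: S(KK)(S(II(KK))(KK(KK)(SS(SS))))
  step 3: S(KK)(S(I(KK))(KK(KK)(SS(SS))))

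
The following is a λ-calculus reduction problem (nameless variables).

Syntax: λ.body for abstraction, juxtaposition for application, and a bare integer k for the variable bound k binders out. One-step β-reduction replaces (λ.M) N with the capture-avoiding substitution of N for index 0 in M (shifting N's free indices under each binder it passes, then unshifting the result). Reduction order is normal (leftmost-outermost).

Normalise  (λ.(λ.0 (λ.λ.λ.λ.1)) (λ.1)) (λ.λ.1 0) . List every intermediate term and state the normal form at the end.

  start: (λ.(λ.0 (λ.λ.λ.λ.1)) (λ.1)) (λ.λ.1 0)
  [1] (λ.0 (λ.λ.λ.λ.1)) (λ.λ.λ.1 0)
  [2] (λ.λ.λ.1 0) (λ.λ.λ.λ.1)
  [3] λ.λ.1 0

Answer: normal form = λ.λ.1 0  (in 3 steps)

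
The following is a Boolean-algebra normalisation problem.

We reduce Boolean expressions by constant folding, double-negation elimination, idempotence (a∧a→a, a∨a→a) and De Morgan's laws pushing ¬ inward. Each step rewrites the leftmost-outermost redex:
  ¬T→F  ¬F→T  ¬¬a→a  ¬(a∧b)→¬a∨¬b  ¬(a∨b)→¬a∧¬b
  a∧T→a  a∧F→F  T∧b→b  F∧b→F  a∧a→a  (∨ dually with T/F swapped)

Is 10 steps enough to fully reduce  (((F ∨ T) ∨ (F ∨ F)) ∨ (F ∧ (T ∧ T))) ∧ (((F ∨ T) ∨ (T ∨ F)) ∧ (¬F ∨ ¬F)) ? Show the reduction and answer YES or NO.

  start: (((F ∨ T) ∨ (F ∨ F)) ∨ (F ∧ (T ∧ T))) ∧ (((F ∨ T) ∨ (T ∨ F)) ∧ (¬F ∨ ¬F))
  [1] ((T ∨ (F ∨ F)) ∨ (F ∧ (T ∧ T))) ∧ (((F ∨ T) ∨ (T ∨ F)) ∧ (¬F ∨ ¬F))
  [2] (T ∨ (F ∧ (T ∧ T))) ∧ (((F ∨ T) ∨ (T ∨ F)) ∧ (¬F ∨ ¬F))
  [3] T ∧ (((F ∨ T) ∨ (T ∨ F)) ∧ (¬F ∨ ¬F))
  [4] ((F ∨ T) ∨ (T ∨ F)) ∧ (¬F ∨ ¬F)
  [5] (T ∨ (T ∨ F)) ∧ (¬F ∨ ¬F)
  [6] T ∧ (¬F ∨ ¬F)
  [7] ¬F ∨ ¬F
  [8] ¬F
  [9] T

Answer: YES — reaches normal form T in 9 ≤ 10 steps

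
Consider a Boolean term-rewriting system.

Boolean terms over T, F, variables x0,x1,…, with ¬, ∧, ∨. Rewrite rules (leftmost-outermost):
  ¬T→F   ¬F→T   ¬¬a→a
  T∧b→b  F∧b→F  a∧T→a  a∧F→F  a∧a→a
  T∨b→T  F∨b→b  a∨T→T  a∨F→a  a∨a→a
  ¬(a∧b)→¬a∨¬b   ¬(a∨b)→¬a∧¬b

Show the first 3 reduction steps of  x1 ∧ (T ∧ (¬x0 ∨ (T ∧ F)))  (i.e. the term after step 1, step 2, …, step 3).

  start: x1 ∧ (T ∧ (¬x0 ∨ (T ∧ F)))
  →1  x1 ∧ (¬x0 ∨ (T ∧ F))
  →2  x1 ∧ (¬x0 ∨ F)
  →3  x1 ∧ ¬x0

Answer: after 3 steps: x1 ∧ ¬x0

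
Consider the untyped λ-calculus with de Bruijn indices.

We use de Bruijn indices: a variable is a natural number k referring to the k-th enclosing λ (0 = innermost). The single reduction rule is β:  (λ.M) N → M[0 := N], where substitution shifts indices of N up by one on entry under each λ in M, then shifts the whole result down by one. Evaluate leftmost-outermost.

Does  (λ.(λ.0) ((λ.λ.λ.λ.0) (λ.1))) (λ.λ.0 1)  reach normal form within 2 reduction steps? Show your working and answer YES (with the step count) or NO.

  start: (λ.(λ.0) ((λ.λ.λ.λ.0) (λ.1))) (λ.λ.0 1)
  step 1: (λ.0) ((λ.λ.λ.λ.0) (λ.λ.λ.0 1))
  step 2: (λ.λ.λ.λ.0) (λ.λ.λ.0 1)

Answer: NO — after 2 steps the term is (λ.λ.λ.λ.0) (λ.λ.λ.0 1), not yet normal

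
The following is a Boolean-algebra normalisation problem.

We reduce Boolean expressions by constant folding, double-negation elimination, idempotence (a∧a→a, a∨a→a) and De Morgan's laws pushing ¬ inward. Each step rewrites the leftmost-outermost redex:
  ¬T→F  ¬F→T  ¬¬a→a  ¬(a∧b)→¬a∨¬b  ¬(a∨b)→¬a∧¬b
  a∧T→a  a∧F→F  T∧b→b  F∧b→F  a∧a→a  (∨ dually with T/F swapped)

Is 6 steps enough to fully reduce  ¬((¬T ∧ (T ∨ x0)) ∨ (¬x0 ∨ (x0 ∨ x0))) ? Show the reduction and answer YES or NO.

  start: ¬((¬T ∧ (T ∨ x0)) ∨ (¬x0 ∨ (x0 ∨ x0)))
  step 1: ¬(¬T ∧ (T ∨ x0)) ∧ ¬(¬x0 ∨ (x0 ∨ x0))
  step 2: (¬¬T ∨ ¬(T ∨ x0)) ∧ ¬(¬x0 ∨ (x0 ∨ x0))
  step 3: (T ∨ ¬(T ∨ x0)) ∧ ¬(¬x0 ∨ (x0 ∨ x0))
  step 4: T ∧ ¬(¬x0 ∨ (x0 ∨ x0))
  step 5: ¬(¬x0 ∨ (x0 ∨ x0))
  step 6: ¬¬x0 ∧ ¬(x0 ∨ x0)

Answer: NO — after 6 steps the term is ¬¬x0 ∧ ¬(x0 ∨ x0), not yet normal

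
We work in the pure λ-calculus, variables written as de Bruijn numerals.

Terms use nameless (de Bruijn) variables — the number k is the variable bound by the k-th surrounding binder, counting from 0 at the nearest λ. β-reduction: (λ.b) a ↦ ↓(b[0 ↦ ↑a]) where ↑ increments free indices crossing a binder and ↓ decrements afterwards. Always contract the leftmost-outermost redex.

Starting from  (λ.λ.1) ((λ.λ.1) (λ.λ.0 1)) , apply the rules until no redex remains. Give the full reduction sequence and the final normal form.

  start: (λ.λ.1) ((λ.λ.1) (λ.λ.0 1))
  step 1: λ.(λ.λ.1) (λ.λ.0 1)
  step 2: λ.λ.λ.λ.0 1

Answer: normal form = λ.λ.λ.λ.0 1  (in 2 steps)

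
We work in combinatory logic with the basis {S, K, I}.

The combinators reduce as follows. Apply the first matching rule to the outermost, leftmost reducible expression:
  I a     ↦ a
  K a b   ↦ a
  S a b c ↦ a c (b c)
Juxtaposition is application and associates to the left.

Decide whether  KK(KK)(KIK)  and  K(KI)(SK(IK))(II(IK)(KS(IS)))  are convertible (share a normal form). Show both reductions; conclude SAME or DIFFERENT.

Term A:
  start: KK(KK)(KIK)
  step 1: K(KIK)
  step 2: KI

Term B:
  start: K(KI)(SK(IK))(II(IK)(KS(IS)))
  step 1: KI(II(IK)(KS(IS)))
  step 2: I

Answer: DIFFERENT — A ⇓ KI, B ⇓ I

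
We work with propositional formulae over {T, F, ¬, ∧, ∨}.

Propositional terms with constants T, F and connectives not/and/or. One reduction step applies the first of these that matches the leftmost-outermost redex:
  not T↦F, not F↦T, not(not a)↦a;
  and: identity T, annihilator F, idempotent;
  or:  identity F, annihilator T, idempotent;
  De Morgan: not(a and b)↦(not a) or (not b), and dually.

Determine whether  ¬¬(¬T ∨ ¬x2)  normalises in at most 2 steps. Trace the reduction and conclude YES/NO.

  start: ¬¬(¬T ∨ ¬x2)
  [1] ¬T ∨ ¬x2
  [2] F ∨ ¬x2

Answer: NO — after 2 steps the term is F ∨ ¬x2, not yet normal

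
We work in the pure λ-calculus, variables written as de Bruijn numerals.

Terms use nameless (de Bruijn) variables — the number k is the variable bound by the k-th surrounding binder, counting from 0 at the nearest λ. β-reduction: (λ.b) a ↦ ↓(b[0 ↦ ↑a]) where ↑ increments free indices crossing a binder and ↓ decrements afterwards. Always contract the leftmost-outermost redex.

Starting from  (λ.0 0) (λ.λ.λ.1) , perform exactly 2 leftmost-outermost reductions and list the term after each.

  start: (λ.0 0) (λ.λ.λ.1)
  [1] (λ.λ.λ.1) (λ.λ.λ.1)
  [2] λ.λ.1

Answer: after 2 steps: λ.λ.1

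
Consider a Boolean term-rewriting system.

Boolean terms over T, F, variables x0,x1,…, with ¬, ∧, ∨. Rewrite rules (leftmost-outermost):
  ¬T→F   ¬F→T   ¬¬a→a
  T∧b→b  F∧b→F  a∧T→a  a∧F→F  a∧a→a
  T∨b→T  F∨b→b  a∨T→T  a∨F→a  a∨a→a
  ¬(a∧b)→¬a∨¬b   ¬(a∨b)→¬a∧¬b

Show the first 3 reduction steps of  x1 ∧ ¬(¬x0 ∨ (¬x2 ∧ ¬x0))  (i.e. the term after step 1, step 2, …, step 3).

  start: x1 ∧ ¬(¬x0 ∨ (¬x2 ∧ ¬x0))
  step 1: x1 ∧ (¬¬x0 ∧ ¬(¬x2 ∧ ¬x0))
  step 2: x1 ∧ (x0 ∧ ¬(¬x2 ∧ ¬x0))
  step 3: x1 ∧ (x0 ∧ (¬¬x2 ∨ ¬¬x0))

Answer: after 3 steps: x1 ∧ (x0 ∧ (¬¬x2 ∨ ¬¬x0))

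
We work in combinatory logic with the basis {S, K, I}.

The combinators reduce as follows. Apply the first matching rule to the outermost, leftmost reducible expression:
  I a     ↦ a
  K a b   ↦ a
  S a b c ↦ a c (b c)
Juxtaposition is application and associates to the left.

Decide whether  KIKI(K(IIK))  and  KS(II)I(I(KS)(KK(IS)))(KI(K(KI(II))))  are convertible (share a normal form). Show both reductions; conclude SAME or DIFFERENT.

Answer: DIFFERENT — A ⇓ KK, B ⇓ SI

Working:
Term A:
  start: KIKI(K(IIK))
  →1  II(K(IIK))
  →2  I(K(IIK))
  →3  K(IIK)
  →4  K(IK)
  →5  KK

Term B:
  start: KS(II)I(I(KS)(KK(IS)))(KI(K(KI(II))))
  →1  SI(I(KS)(KK(IS)))(KI(K(KI(II))))
  →2  I(KI(K(KI(II))))(I(KS)(KK(IS))(KI(K(KI(II)))))
  →3  KI(K(KI(II)))(I(KS)(KK(IS))(KI(K(KI(II)))))
  →4  I(I(KS)(KK(IS))(KI(K(KI(II)))))
  →5  I(KS)(KK(IS))(KI(K(KI(II))))
  →6  KS(KK(IS))(KI(K(KI(II))))
  →7  S(KI(K(KI(II))))
  →8  SI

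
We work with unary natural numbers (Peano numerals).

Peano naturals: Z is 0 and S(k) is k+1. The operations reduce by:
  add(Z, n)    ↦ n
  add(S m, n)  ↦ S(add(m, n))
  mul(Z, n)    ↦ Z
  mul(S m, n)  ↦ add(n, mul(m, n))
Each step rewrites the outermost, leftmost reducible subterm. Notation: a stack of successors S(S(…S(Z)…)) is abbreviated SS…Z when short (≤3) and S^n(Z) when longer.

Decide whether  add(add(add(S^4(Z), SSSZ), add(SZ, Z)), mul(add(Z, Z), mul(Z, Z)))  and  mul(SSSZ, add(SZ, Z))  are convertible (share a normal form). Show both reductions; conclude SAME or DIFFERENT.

Answer: DIFFERENT — A ⇓ S^8(Z), B ⇓ SSSZ

Derivation:
Term A:
  start: add(add(add(S^4(Z), SSSZ), add(SZ, Z)), mul(add(Z, Z), mul(Z, Z)))
  →1  add(add(S(add(SSSZ, SSSZ)), add(SZ, Z)), mul(add(Z, Z), mul(Z, Z)))
  →2  add(S(add(add(SSSZ, SSSZ), add(SZ, Z))), mul(add(Z, Z), mul(Z, Z)))
  →3  S(add(add(add(SSSZ, SSSZ), add(SZ, Z)), mul(add(Z, Z), mul(Z, Z))))
  →4  S(add(add(S(add(SSZ, SSSZ)), add(SZ, Z)), mul(add(Z, Z), mul(Z, Z))))
  →5  S(add(S(add(add(SSZ, SSSZ), add(SZ, Z))), mul(add(Z, Z), mul(Z, Z))))
  →6  S(S(add(add(add(SSZ, SSSZ), add(SZ, Z)), mul(add(Z, Z), mul(Z, Z)))))
  →7  S(S(add(add(S(add(SZ, SSSZ)), add(SZ, Z)), mul(add(Z, Z), mul(Z, Z)))))
  →8  S(S(add(S(add(add(SZ, SSSZ), add(SZ, Z))), mul(add(Z, Z), mul(Z, Z)))))
  →9  S(S(S(add(add(add(SZ, SSSZ), add(SZ, Z)), mul(add(Z, Z), mul(Z, Z))))))
  →10  S(S(S(add(add(S(add(Z, SSSZ)), add(SZ, Z)), mul(add(Z, Z), mul(Z, Z))))))
  →11  S(S(S(add(S(add(add(Z, SSSZ), add(SZ, Z))), mul(add(Z, Z), mul(Z, Z))))))
  →12  S(S(S(S(add(add(add(Z, SSSZ), add(SZ, Z)), mul(add(Z, Z), mul(Z, Z)))))))
  →13  S(S(S(S(add(add(SSSZ, add(SZ, Z)), mul(add(Z, Z), mul(Z, Z)))))))
  →14  S(S(S(S(add(S(add(SSZ, add(SZ, Z))), mul(add(Z, Z), mul(Z, Z)))))))
  →15  S(S(S(S(S(add(add(SSZ, add(SZ, Z)), mul(add(Z, Z), mul(Z, Z))))))))
  →16  S(S(S(S(S(add(S(add(SZ, add(SZ, Z))), mul(add(Z, Z), mul(Z, Z))))))))
  →17  S(S(S(S(S(S(add(add(SZ, add(SZ, Z)), mul(add(Z, Z), mul(Z, Z)))))))))
  →18  S(S(S(S(S(S(add(S(add(Z, add(SZ, Z))), mul(add(Z, Z), mul(Z, Z)))))))))
  →19  S(S(S(S(S(S(S(add(add(Z, add(SZ, Z)), mul(add(Z, Z), mul(Z, Z))))))))))
  →20  S(S(S(S(S(S(S(add(add(SZ, Z), mul(add(Z, Z), mul(Z, Z))))))))))
  →21  S(S(S(S(S(S(S(add(S(add(Z, Z)), mul(add(Z, Z), mul(Z, Z))))))))))
  →22  S(S(S(S(S(S(S(S(add(add(Z, Z), mul(add(Z, Z), mul(Z, Z)))))))))))
  →23  S(S(S(S(S(S(S(S(add(Z, mul(add(Z, Z), mul(Z, Z)))))))))))
  →24  S(S(S(S(S(S(S(S(mul(add(Z, Z), mul(Z, Z))))))))))
  →25  S(S(S(S(S(S(S(S(mul(Z, mul(Z, Z))))))))))
  →26  S^8(Z)

Term B:
  start: mul(SSSZ, add(SZ, Z))
  →1  add(add(SZ, Z), mul(SSZ, add(SZ, Z)))
  →2  add(S(add(Z, Z)), mul(SSZ, add(SZ, Z)))
  →3  S(add(add(Z, Z), mul(SSZ, add(SZ, Z))))
  →4  S(add(Z, mul(SSZ, add(SZ, Z))))
  →5  S(mul(SSZ, add(SZ, Z)))
  →6  S(add(add(SZ, Z), mul(SZ, add(SZ, Z))))
  →7  S(add(S(add(Z, Z)), mul(SZ, add(SZ, Z))))
  →8  S(S(add(add(Z, Z), mul(SZ, add(SZ, Z)))))
  →9  S(S(add(Z, mul(SZ, add(SZ, Z)))))
  →10  S(S(mul(SZ, add(SZ, Z))))
  →11  S(S(add(add(SZ, Z), mul(Z, add(SZ, Z)))))
  →12  S(S(add(S(add(Z, Z)), mul(Z, add(SZ, Z)))))
  →13  S(S(S(add(add(Z, Z), mul(Z, add(SZ, Z))))))
  →14  S(S(S(add(Z, mul(Z, add(SZ, Z))))))
  →15  S(S(S(mul(Z, add(SZ, Z)))))
  →16  SSSZ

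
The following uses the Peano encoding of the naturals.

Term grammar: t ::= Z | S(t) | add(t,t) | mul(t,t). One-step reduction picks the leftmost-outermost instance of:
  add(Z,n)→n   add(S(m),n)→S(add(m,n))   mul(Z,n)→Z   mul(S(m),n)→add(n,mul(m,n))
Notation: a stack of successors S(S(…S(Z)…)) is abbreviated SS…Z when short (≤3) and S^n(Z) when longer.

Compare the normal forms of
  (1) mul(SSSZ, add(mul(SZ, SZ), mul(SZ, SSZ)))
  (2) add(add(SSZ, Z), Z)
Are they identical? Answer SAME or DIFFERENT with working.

Term A:
  start: mul(SSSZ, add(mul(SZ, SZ), mul(SZ, SSZ)))
  step 1: add(add(mul(SZ, SZ), mul(SZ, SSZ)), mul(SSZ, add(mul(SZ, SZ), mul(SZ, SSZ))))
  step 2: add(add(add(SZ, mul(Z, SZ)), mul(SZ, SSZ)), mul(SSZ, add(mul(SZ, SZ), mul(SZ, SSZ))))
  step 3: add(add(S(add(Z, mul(Z, SZ))), mul(SZ, SSZ)), mul(SSZ, add(mul(SZ, SZ), mul(SZ, SSZ))))
  step 4: add(S(add(add(Z, mul(Z, SZ)), mul(SZ, SSZ))), mul(SSZ, add(mul(SZ, SZ), mul(SZ, SSZ))))
  step 5: S(add(add(add(Z, mul(Z, SZ)), mul(SZ, SSZ)), mul(SSZ, add(mul(SZ, SZ), mul(SZ, SSZ)))))
  step 6: S(add(add(mul(Z, SZ), mul(SZ, SSZ)), mul(SSZ, add(mul(SZ, SZ), mul(SZ, SSZ)))))
  step 7: S(add(add(Z, mul(SZ, SSZ)), mul(SSZ, add(mul(SZ, SZ), mul(SZ, SSZ)))))
  step 8: S(add(mul(SZ, SSZ), mul(SSZ, add(mul(SZ, SZ), mul(SZ, SSZ)))))
  step 9: S(add(add(SSZ, mul(Z, SSZ)), mul(SSZ, add(mul(SZ, SZ), mul(SZ, SSZ)))))
  step 10: S(add(S(add(SZ, mul(Z, SSZ))), mul(SSZ, add(mul(SZ, SZ), mul(SZ, SSZ)))))
  step 11: S(S(add(add(SZ, mul(Z, SSZ)), mul(SSZ, add(mul(SZ, SZ), mul(SZ, SSZ))))))
  step 12: S(S(add(S(add(Z, mul(Z, SSZ))), mul(SSZ, add(mul(SZ, SZ), mul(SZ, SSZ))))))
  step 13: S(S(S(add(add(Z, mul(Z, SSZ)), mul(SSZ, add(mul(SZ, SZ), mul(SZ, SSZ)))))))
  step 14: S(S(S(add(mul(Z, SSZ), mul(SSZ, add(mul(SZ, SZ), mul(SZ, SSZ)))))))
  step 15: S(S(S(add(Z, mul(SSZ, add(mul(SZ, SZ), mul(SZ, SSZ)))))))
  step 16: S(S(S(mul(SSZ, add(mul(SZ, SZ), mul(SZ, SSZ))))))
  step 17: S(S(S(add(add(mul(SZ, SZ), mul(SZ, SSZ)), mul(SZ, add(mul(SZ, SZ), mul(SZ, SSZ)))))))
  step 18: S(S(S(add(add(add(SZ, mul(Z, SZ)), mul(SZ, SSZ)), mul(SZ, add(mul(SZ, SZ), mul(SZ, SSZ)))))))
  step 19: S(S(S(add(add(S(add(Z, mul(Z, SZ))), mul(SZ, SSZ)), mul(SZ, add(mul(SZ, SZ), mul(SZ, SSZ)))))))
  step 20: S(S(S(add(S(add(add(Z, mul(Z, SZ)), mul(SZ, SSZ))), mul(SZ, add(mul(SZ, SZ), mul(SZ, SSZ)))))))
  step 21: S(S(S(S(add(add(add(Z, mul(Z, SZ)), mul(SZ, SSZ)), mul(SZ, add(mul(SZ, SZ), mul(SZ, SSZ))))))))
  step 22: S(S(S(S(add(add(mul(Z, SZ), mul(SZ, SSZ)), mul(SZ, add(mul(SZ, SZ), mul(SZ, SSZ))))))))
  step 23: S(S(S(S(add(add(Z, mul(SZ, SSZ)), mul(SZ, add(mul(SZ, SZ), mul(SZ, SSZ))))))))
  step 24: S(S(S(S(add(mul(SZ, SSZ), mul(SZ, add(mul(SZ, SZ), mul(SZ, SSZ))))))))
  step 25: S(S(S(S(add(add(SSZ, mul(Z, SSZ)), mul(SZ, add(mul(SZ, SZ), mul(SZ, SSZ))))))))
  step 26: S(S(S(S(add(S(add(SZ, mul(Z, SSZ))), mul(SZ, add(mul(SZ, SZ), mul(SZ, SSZ))))))))
  step 27: S(S(S(S(S(add(add(SZ, mul(Z, SSZ)), mul(SZ, add(mul(SZ, SZ), mul(SZ, SSZ)))))))))
  step 28: S(S(S(S(S(add(S(add(Z, mul(Z, SSZ))), mul(SZ, add(mul(SZ, SZ), mul(SZ, SSZ)))))))))
  step 29: S(S(S(S(S(S(add(add(Z, mul(Z, SSZ)), mul(SZ, add(mul(SZ, SZ), mul(SZ, SSZ))))))))))
  step 30: S(S(S(S(S(S(add(mul(Z, SSZ), mul(SZ, add(mul(SZ, SZ), mul(SZ, SSZ))))))))))
  step 31: S(S(S(S(S(S(add(Z, mul(SZ, add(mul(SZ, SZ), mul(SZ, SSZ))))))))))
  step 32: S(S(S(S(S(S(mul(SZ, add(mul(SZ, SZ), mul(SZ, SSZ)))))))))
  step 33: S(S(S(S(S(S(add(add(mul(SZ, SZ), mul(SZ, SSZ)), mul(Z, add(mul(SZ, SZ), mul(SZ, SSZ))))))))))
  step 34: S(S(S(S(S(S(add(add(add(SZ, mul(Z, SZ)), mul(SZ, SSZ)), mul(Z, add(mul(SZ, SZ), mul(SZ, SSZ))))))))))
  step 35: S(S(S(S(S(S(add(add(S(add(Z, mul(Z, SZ))), mul(SZ, SSZ)), mul(Z, add(mul(SZ, SZ), mul(SZ, SSZ))))))))))
  step 36: S(S(S(S(S(S(add(S(add(add(Z, mul(Z, SZ)), mul(SZ, SSZ))), mul(Z, add(mul(SZ, SZ), mul(SZ, SSZ))))))))))
  step 37: S(S(S(S(S(S(S(add(add(add(Z, mul(Z, SZ)), mul(SZ, SSZ)), mul(Z, add(mul(SZ, SZ), mul(SZ, SSZ)))))))))))
  step 38: S(S(S(S(S(S(S(add(add(mul(Z, SZ), mul(SZ, SSZ)), mul(Z, add(mul(SZ, SZ), mul(SZ, SSZ)))))))))))
  step 39: S(S(S(S(S(S(S(add(add(Z, mul(SZ, SSZ)), mul(Z, add(mul(SZ, SZ), mul(SZ, SSZ)))))))))))
  step 40: S(S(S(S(S(S(S(add(mul(SZ, SSZ), mul(Z, add(mul(SZ, SZ), mul(SZ, SSZ)))))))))))
  step 41: S(S(S(S(S(S(S(add(add(SSZ, mul(Z, SSZ)), mul(Z, add(mul(SZ, SZ), mul(SZ, SSZ)))))))))))
  step 42: S(S(S(S(S(S(S(add(S(add(SZ, mul(Z, SSZ))), mul(Z, add(mul(SZ, SZ), mul(SZ, SSZ)))))))))))
  step 43: S(S(S(S(S(S(S(S(add(add(SZ, mul(Z, SSZ)), mul(Z, add(mul(SZ, SZ), mul(SZ, SSZ))))))))))))
  step 44: S(S(S(S(S(S(S(S(add(S(add(Z, mul(Z, SSZ))), mul(Z, add(mul(SZ, SZ), mul(SZ, SSZ))))))))))))
  step 45: S(S(S(S(S(S(S(S(S(add(add(Z, mul(Z, SSZ)), mul(Z, add(mul(SZ, SZ), mul(SZ, SSZ)))))))))))))
  step 46: S(S(S(S(S(S(S(S(S(add(mul(Z, SSZ), mul(Z, add(mul(SZ, SZ), mul(SZ, SSZ)))))))))))))
  step 47: S(S(S(S(S(S(S(S(S(add(Z, mul(Z, add(mul(SZ, SZ), mul(SZ, SSZ)))))))))))))
  step 48: S(S(S(S(S(S(S(S(S(mul(Z, add(mul(SZ, SZ), mul(SZ, SSZ))))))))))))
  step 49: S^9(Z)

Term B:
  start: add(add(SSZ, Z), Z)
  step 1: add(S(add(SZ, Z)), Z)
  step 2: S(add(add(SZ, Z), Z))
  step 3: S(add(S(add(Z, Z)), Z))
  step 4: S(S(add(add(Z, Z), Z)))
  step 5: S(S(add(Z, Z)))
  step 6: SSZ

Answer: DIFFERENT — A ⇓ S^9(Z), B ⇓ SSZ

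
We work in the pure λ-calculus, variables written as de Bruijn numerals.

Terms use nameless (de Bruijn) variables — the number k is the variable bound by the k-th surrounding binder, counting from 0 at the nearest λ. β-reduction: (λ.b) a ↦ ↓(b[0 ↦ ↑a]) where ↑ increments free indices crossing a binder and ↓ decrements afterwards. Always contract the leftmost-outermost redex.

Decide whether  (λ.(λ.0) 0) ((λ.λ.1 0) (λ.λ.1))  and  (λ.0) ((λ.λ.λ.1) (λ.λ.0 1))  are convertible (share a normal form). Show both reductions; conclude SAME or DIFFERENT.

Answer: SAME — A ⇓ λ.λ.1, B ⇓ λ.λ.1

Working:
Term A:
  start: (λ.(λ.0) 0) ((λ.λ.1 0) (λ.λ.1))
  step 1: (λ.0) ((λ.λ.1 0) (λ.λ.1))
  step 2: (λ.λ.1 0) (λ.λ.1)
  step 3: λ.(λ.λ.1) 0
  step 4: λ.λ.1

Term B:
  start: (λ.0) ((λ.λ.λ.1) (λ.λ.0 1))
  step 1: (λ.λ.λ.1) (λ.λ.0 1)
  step 2: λ.λ.1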